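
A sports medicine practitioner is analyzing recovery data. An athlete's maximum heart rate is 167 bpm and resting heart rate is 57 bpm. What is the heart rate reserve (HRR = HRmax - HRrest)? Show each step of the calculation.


HRR = HRmax - HRrest
= 167 - 57
= 110 bpm

110 bpm


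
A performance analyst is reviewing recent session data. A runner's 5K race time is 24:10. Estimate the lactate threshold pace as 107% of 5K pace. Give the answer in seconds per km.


Total race time = 24*60 + 10 = 1450 seconds
5K pace = 1450 / 5 = 290.0 sec/km
LT pace = 290.0 * 1.07 = 310.3 sec/km

310.3 s/km


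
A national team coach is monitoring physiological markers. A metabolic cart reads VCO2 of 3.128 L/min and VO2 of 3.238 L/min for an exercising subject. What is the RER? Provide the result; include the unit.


RER = VCO2 / VO2 = 3.128 / 3.238 = 0.966

0.966


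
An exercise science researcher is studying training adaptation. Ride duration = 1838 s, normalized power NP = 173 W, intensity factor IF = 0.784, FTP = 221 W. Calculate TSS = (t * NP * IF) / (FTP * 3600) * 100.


Numerator = 1838 * 173 * 0.784 = 249291.616
Denominator = 221 * 3600 = 795600
TSS = 249291.616 / 795600 * 100
= 31.33

31.33 TSS


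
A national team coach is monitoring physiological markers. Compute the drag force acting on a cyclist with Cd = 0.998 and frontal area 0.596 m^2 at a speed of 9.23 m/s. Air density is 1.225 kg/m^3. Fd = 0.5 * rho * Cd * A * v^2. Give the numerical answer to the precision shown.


Step 1: v^2 = 85.1929
Step 2: Fd = 0.5 * 1.225 * 0.998 * 0.596 * 85.1929
= 31.037 N

31.037 N


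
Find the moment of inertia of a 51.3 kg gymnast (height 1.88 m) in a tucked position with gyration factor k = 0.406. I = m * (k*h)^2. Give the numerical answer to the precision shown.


Radius of gyration = 0.406 * 1.88 = 0.76328 m
I = 51.3 * 0.76328^2
= 51.3 * 0.582596
= 29.887 kg*m^2

29.887 kg*m^2


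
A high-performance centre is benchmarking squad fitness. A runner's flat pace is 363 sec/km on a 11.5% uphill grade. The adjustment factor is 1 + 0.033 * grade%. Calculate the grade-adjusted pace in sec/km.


Factor = 1 + 0.033 * 11.5 = 1.3795
Adjusted pace = 363 * 1.3795
= 500.76 sec/km

500.76 s/km


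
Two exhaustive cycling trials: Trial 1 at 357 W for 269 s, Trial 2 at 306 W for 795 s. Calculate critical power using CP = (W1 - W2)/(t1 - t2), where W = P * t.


W1 = 357 * 269 = 96033 J
W2 = 306 * 795 = 243270 J
CP = (96033 - 243270) / (269 - 795)
= -147237 / -526
= 279.92 W

279.92 W


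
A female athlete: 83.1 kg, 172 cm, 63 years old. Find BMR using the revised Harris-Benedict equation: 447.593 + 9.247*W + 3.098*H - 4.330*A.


Intercept = 447.593
Weight contribution = 9.247 * 83.1 = 768.4257
Height contribution = 3.098 * 172 = 532.856
Age contribution = 4.33 * 63 = 272.79
BMR = 447.593 + 768.4257 + 532.856 - 272.79
= 1476.08 kcal/day

1476.08 kcal/day


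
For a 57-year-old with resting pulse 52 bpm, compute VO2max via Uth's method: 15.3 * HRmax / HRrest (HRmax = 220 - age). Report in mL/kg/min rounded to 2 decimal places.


Step 1: HRmax = 220 - 57 = 163 bpm
Step 2: Ratio = 163 / 52 = 3.1346
Step 3: VO2max = 15.3 * 3.1346 = 47.96 mL/kg/min

47.96 mL/kg/min


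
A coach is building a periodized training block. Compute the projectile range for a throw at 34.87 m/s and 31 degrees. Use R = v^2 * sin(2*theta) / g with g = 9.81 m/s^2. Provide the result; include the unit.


Two times the angle = 62 degrees
sin(62) = 0.882948
R = 1215.9169 * 0.882948 / 9.81 = 109.438 m

109.438 m


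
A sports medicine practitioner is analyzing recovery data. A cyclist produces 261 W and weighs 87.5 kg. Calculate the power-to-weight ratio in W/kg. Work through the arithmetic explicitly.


P/W = power / mass
= 261 / 87.5
= 2.983 W/kg

2.983 W/kg


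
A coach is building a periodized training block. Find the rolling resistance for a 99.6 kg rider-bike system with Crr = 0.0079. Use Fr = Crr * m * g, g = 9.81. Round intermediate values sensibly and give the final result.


m * g = 99.6 * 9.81 = 977.076 N
Fr = 0.0079 * 977.076 = 7.719 N

7.719 N


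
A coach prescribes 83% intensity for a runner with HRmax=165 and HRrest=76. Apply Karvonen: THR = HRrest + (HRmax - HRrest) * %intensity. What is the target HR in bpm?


Heart rate reserve = 165 - 76 = 89
Intensity fraction = 83 / 100 = 0.83
THR = 76 + 89 * 0.83 = 149.87 bpm

149.87 bpm


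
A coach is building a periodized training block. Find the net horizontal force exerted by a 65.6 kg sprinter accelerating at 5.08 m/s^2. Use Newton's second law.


Newton's second law: F = m * a
F = 65.6 * 5.08 = 333.25 N

333.25 N


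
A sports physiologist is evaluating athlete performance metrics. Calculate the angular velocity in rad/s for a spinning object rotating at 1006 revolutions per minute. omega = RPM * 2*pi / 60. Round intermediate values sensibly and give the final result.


omega = RPM * 2*pi / 60
= 1006 * 6.28318531 / 60
= 105.348 rad/s

105.348 rad/s


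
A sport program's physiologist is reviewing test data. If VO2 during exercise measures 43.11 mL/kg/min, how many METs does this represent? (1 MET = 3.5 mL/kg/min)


METs = VO2 / 3.5 = 43.11 / 3.5 = 12.32

12.32 METs


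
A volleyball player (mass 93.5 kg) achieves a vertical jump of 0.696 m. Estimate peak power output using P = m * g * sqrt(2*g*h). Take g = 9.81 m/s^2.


2 * g * h = 2 * 9.81 * 0.696 = 13.65552
sqrt(13.65552) = 3.695338 m/s
P = 93.5 * 9.81 * 3.695338 = 3389.49 W

3389.49 W


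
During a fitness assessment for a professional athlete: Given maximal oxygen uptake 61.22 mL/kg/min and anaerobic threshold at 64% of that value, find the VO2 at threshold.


Percentage as decimal = 0.64
VO2 at AT = 61.22 * 0.64 = 39.18 mL/kg/min

39.18 mL/kg/min


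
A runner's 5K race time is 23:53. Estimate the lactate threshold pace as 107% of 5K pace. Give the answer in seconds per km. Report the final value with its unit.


Total race time = 23*60 + 53 = 1433 seconds
5K pace = 1433 / 5 = 286.6 sec/km
LT pace = 286.6 * 1.07 = 306.66 sec/km

306.66 s/km


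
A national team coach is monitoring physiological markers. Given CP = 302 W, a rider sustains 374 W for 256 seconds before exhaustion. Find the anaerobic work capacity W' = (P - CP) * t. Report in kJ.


Excess power = 374 - 302 = 72 W
Work above CP = 72 * 256 = 18432 J
W' = 18.432 kJ

18.432 kJ


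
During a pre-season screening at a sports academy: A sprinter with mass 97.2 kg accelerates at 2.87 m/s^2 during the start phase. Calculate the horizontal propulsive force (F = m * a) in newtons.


F = m * a
= 97.2 * 2.87
= 278.96 N

278.96 N


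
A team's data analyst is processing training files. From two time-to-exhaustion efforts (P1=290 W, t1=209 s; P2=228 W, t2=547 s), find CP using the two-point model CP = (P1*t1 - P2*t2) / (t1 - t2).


Work in trial 1 = 60610 J
Work in trial 2 = 124716 J
Delta work = -64106 J
Delta time = -338 s
CP = -64106 / -338 = 189.66 W

189.66 W


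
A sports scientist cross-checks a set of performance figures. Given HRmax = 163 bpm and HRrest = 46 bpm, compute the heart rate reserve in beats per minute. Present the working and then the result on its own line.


Heart rate reserve = maximum HR minus resting HR
HRR = 163 - 46 = 117 bpm

117 bpm


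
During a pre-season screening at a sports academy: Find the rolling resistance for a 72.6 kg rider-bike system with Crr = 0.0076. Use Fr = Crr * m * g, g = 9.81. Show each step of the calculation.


m * g = 72.6 * 9.81 = 712.206 N
Fr = 0.0076 * 712.206 = 5.413 N

5.413 N


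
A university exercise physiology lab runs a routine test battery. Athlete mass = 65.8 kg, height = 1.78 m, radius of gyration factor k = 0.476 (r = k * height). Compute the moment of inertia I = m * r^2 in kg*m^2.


r = k * height = 0.476 * 1.78 = 0.84728 m
r^2 = 0.84728^2 = 0.717883
I = 65.8 * 0.717883 = 47.237 kg*m^2

47.237 kg*m^2


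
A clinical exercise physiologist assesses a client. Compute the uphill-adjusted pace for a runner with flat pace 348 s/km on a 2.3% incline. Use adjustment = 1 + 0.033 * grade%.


Adjustment factor = 1 + 0.033 * 2.3 = 1.0759
Grade-adjusted pace = 348 * 1.0759 = 374.41 s/km

374.41 s/km


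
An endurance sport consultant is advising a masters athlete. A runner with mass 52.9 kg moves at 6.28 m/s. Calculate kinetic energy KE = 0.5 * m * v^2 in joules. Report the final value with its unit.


v^2 = 6.28^2 = 39.4384
KE = 0.5 * 52.9 * 39.4384
= 1043.15 J

1043.15 J


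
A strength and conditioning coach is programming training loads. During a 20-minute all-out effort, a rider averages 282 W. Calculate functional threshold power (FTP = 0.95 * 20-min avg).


FTP = 0.95 * 282
= 267.9 W

267.9 W


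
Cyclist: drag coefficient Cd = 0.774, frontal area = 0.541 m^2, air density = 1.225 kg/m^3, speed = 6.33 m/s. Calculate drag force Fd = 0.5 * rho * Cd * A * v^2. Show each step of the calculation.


v^2 = 6.33^2 = 40.0689
Fd = 0.5 * 1.225 * 0.774 * 0.541 * 40.0689
= 10.277 N

10.277 N


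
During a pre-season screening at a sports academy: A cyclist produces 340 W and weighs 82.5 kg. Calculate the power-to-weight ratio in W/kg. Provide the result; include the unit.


P/W = power / mass
= 340 / 82.5
= 4.121 W/kg

4.121 W/kg


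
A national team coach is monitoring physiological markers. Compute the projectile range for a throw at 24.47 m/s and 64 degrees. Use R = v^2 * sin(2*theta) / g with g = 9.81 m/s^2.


Two times the angle = 128 degrees
sin(128) = 0.788011
R = 598.7809 * 0.788011 / 9.81 = 48.098 m

48.098 m


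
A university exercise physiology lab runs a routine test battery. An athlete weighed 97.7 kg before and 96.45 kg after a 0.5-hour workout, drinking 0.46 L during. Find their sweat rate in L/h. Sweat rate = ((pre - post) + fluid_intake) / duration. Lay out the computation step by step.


Body mass change = 1.25 kg
Total sweat loss = 1.25 + 0.46 = 1.71 L
Rate = 1.71 / 0.5 = 3.42 L/h

3.42 L/h


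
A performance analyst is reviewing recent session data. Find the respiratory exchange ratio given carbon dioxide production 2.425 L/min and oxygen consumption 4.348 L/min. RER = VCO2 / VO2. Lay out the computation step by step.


VCO2 = 2.425 L/min
VO2 = 4.348 L/min
RER = 2.425 / 4.348 = 0.5577

0.5577


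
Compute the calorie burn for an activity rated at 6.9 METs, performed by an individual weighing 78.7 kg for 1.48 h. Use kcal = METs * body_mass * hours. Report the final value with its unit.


Product of METs and mass = 6.9 * 78.7 = 543.03
Total kcal = 543.03 * 1.48 = 803.68 kcal

803.68 kcal


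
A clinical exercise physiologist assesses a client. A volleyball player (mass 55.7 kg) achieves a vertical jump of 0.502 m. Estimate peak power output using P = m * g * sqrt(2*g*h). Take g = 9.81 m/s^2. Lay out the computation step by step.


2 * g * h = 2 * 9.81 * 0.502 = 9.84924
sqrt(9.84924) = 3.13835 m/s
P = 55.7 * 9.81 * 3.13835 = 1714.85 W

1714.85 W


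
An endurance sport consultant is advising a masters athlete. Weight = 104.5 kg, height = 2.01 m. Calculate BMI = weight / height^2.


height^2 = 2.01^2 = 4.0401
BMI = 104.5 / 4.0401 = 25.87 kg/m^2

25.87 kg/m^2


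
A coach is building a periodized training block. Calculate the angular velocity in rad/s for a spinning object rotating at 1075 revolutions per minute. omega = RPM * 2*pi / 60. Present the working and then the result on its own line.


omega = RPM * 2*pi / 60
= 1075 * 6.28318531 / 60
= 112.574 rad/s

112.574 rad/s


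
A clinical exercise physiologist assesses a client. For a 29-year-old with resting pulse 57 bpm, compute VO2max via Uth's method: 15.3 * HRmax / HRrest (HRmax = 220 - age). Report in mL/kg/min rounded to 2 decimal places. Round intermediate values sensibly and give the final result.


Step 1: HRmax = 220 - 29 = 191 bpm
Step 2: Ratio = 191 / 57 = 3.3509
Step 3: VO2max = 15.3 * 3.3509 = 51.27 mL/kg/min

51.27 mL/kg/min


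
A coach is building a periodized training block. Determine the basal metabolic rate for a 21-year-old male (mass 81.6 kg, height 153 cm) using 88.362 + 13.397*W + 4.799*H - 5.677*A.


BMR = 88.362 + 13.397*81.6 + 4.799*153 - 5.677*21
= 1796.59 kcal/day

1796.59 kcal/day


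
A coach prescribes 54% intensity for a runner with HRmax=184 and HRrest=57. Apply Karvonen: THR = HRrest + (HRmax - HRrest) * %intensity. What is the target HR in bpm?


Heart rate reserve = 184 - 57 = 127
Intensity fraction = 54 / 100 = 0.54
THR = 57 + 127 * 0.54 = 125.58 bpm

125.58 bpm


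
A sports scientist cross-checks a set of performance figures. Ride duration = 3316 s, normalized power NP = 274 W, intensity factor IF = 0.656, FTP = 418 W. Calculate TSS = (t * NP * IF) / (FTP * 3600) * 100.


Numerator = 3316 * 274 * 0.656 = 596031.104
Denominator = 418 * 3600 = 1504800
TSS = 596031.104 / 1504800 * 100
= 39.61

39.61 TSS


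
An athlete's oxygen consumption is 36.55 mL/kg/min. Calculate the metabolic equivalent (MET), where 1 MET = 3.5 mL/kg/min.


MET = VO2 / 3.5
= 36.55 / 3.5
= 10.44 METs

10.44 METs


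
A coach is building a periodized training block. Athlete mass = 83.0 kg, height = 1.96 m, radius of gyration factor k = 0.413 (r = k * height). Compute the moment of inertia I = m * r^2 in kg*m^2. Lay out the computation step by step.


r = k * height = 0.413 * 1.96 = 0.80948 m
r^2 = 0.80948^2 = 0.655258
I = 83.0 * 0.655258 = 54.386 kg*m^2

54.386 kg*m^2


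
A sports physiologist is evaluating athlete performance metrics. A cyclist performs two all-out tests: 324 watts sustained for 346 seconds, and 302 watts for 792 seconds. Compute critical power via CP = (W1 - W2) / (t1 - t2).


W1 = P1 * t1 = 324 * 346 = 112104 J
W2 = P2 * t2 = 302 * 792 = 239184 J
CP = (112104 - 239184) / (346 - 792)
= 284.93 W

284.93 W


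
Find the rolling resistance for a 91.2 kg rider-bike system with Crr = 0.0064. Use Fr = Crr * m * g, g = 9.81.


m * g = 91.2 * 9.81 = 894.672 N
Fr = 0.0064 * 894.672 = 5.726 N

5.726 N


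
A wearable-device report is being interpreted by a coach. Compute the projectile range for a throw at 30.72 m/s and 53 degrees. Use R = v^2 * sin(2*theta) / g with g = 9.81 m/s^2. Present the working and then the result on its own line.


Two times the angle = 106 degrees
sin(106) = 0.961262
R = 943.7184 * 0.961262 / 9.81 = 92.473 m

92.473 m


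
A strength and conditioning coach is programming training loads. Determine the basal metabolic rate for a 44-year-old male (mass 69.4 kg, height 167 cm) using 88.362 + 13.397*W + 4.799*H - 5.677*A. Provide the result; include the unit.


BMR = 88.362 + 13.397*69.4 + 4.799*167 - 5.677*44
= 1569.76 kcal/day

1569.76 kcal/day


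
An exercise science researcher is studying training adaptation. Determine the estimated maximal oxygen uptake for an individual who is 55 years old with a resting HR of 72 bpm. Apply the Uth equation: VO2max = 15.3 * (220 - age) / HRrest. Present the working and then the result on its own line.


HRmax = 220 - 55 = 165
VO2max = 15.3 * (165 / 72)
= 15.3 * 2.2917
= 35.06 mL/kg/min

35.06 mL/kg/min


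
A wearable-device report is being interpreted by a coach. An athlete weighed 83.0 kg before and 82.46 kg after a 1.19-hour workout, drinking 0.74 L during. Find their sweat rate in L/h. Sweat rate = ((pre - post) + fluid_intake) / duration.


Body mass change = 0.54 kg
Total sweat loss = 0.54 + 0.74 = 1.28 L
Rate = 1.28 / 1.19 = 1.076 L/h

1.076 L/h


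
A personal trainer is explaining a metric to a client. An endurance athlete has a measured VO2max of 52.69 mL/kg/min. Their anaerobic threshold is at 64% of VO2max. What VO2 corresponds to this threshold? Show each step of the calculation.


Anaerobic threshold VO2 = VO2max * 64%
= 52.69 * 0.64
= 33.72 mL/kg/min

33.72 mL/kg/min


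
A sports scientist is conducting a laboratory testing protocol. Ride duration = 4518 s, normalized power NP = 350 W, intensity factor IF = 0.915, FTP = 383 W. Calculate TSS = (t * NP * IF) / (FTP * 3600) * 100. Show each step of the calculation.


Numerator = 4518 * 350 * 0.915 = 1446889.5
Denominator = 383 * 3600 = 1378800
TSS = 1446889.5 / 1378800 * 100
= 104.94

104.94 TSS


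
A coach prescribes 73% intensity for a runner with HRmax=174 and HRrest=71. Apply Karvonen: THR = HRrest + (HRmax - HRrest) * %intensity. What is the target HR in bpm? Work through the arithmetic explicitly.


Heart rate reserve = 174 - 71 = 103
Intensity fraction = 73 / 100 = 0.73
THR = 71 + 103 * 0.73 = 146.19 bpm

146.19 bpm


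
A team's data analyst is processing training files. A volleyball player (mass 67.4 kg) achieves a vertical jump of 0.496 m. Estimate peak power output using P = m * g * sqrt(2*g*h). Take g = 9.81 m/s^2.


2 * g * h = 2 * 9.81 * 0.496 = 9.73152
sqrt(9.73152) = 3.119538 m/s
P = 67.4 * 9.81 * 3.119538 = 2062.62 W

2062.62 W


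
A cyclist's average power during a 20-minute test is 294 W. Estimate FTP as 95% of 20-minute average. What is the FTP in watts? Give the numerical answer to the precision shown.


FTP = 20-min power * 0.95
= 294 * 0.95
= 279.3 W

279.3 W


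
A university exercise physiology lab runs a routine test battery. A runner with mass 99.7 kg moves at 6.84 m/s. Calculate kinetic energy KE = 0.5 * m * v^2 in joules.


v^2 = 6.84^2 = 46.7856
KE = 0.5 * 99.7 * 46.7856
= 2332.26 J

2332.26 J


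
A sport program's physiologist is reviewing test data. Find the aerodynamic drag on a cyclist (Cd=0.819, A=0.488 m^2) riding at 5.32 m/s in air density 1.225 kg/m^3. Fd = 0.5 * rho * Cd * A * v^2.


Fd = 0.5 * 1.225 * 0.819 * 0.488 * 5.32^2
= 0.5 * 1.225 * 0.819 * 0.488 * 28.3024
= 6.928 N

6.928 N


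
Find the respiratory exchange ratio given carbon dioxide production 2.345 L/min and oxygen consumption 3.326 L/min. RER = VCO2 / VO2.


VCO2 = 2.345 L/min
VO2 = 3.326 L/min
RER = 2.345 / 3.326 = 0.7051

0.7051


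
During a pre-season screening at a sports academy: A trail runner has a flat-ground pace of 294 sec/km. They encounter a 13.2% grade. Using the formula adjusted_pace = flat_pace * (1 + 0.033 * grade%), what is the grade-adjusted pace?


Grade factor = 1 + 0.033 * 13.2 = 1.4356
Adjusted = 294 * 1.4356 = 422.07 sec/km

422.07 s/km


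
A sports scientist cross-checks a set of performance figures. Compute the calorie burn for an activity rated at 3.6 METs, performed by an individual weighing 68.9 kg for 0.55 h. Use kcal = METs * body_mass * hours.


Product of METs and mass = 3.6 * 68.9 = 248.04
Total kcal = 248.04 * 0.55 = 136.42 kcal

136.42 kcal


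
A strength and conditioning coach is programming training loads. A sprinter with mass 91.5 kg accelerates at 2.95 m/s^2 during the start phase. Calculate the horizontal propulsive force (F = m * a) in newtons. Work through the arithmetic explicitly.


F = m * a
= 91.5 * 2.95
= 269.93 N

269.93 N


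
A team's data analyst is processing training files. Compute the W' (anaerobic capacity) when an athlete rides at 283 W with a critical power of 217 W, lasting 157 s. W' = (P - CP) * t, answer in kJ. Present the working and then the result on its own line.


Above-CP power = 66 W
Duration = 157 s
W' = 66 * 157 = 10362 J
Convert: 10362 / 1000 = 10.362 kJ

10.362 kJ


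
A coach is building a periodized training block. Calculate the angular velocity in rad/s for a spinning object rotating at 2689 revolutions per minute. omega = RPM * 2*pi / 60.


omega = RPM * 2*pi / 60
= 2689 * 6.28318531 / 60
= 281.591 rad/s

281.591 rad/s


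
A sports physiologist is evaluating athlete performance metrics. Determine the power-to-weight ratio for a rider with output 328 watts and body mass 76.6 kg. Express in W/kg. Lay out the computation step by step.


P/W = 328 / 76.6 = 4.282 W/kg

4.282 W/kg


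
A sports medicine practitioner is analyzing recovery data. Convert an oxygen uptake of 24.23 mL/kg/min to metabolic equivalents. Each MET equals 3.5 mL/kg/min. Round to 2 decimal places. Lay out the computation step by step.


One MET = 3.5 mL/kg/min
Number of METs = 24.23 / 3.5
= 6.92 METs

6.92 METs


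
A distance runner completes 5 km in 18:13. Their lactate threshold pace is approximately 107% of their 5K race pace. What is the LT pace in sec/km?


Convert to seconds: 18 min 13 s = 1093 s
Pace per km = 1093 / 5 = 218.6 s/km
LT pace = 218.6 * 1.07 = 233.9 s/km

233.9 s/km


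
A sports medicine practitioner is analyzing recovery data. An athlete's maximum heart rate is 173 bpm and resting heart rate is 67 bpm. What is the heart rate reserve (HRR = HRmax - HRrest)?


HRR = HRmax - HRrest
= 173 - 67
= 106 bpm

106 bpm


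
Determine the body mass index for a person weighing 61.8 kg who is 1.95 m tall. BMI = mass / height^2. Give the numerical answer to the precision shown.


BMI = mass / height^2
= 61.8 / 1.95^2
= 61.8 / 3.8025
= 16.25 kg/m^2

16.25 kg/m^2


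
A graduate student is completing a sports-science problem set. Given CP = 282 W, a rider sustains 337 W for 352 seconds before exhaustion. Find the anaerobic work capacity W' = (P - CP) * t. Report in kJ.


Excess power = 337 - 282 = 55 W
Work above CP = 55 * 352 = 19360 J
W' = 19.36 kJ

19.36 kJ


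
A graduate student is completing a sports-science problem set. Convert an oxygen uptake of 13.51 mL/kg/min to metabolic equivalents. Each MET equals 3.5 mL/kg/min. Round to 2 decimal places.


One MET = 3.5 mL/kg/min
Number of METs = 13.51 / 3.5
= 3.86 METs

3.86 METs


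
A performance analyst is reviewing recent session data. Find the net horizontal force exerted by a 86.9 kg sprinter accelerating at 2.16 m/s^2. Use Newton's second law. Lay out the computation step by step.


Newton's second law: F = m * a
F = 86.9 * 2.16 = 187.7 N

187.7 N


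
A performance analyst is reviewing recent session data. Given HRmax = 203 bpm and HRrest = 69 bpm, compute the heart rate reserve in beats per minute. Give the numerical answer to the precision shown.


Heart rate reserve = maximum HR minus resting HR
HRR = 203 - 69 = 134 bpm

134 bpm


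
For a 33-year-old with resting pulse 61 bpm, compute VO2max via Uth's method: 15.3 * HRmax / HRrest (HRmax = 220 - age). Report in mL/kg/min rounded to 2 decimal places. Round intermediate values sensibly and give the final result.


Step 1: HRmax = 220 - 33 = 187 bpm
Step 2: Ratio = 187 / 61 = 3.0656
Step 3: VO2max = 15.3 * 3.0656 = 46.9 mL/kg/min

46.9 mL/kg/min


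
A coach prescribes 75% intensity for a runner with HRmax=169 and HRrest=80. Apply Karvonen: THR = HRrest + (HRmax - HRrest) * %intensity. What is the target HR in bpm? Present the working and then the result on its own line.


Heart rate reserve = 169 - 80 = 89
Intensity fraction = 75 / 100 = 0.75
THR = 80 + 89 * 0.75 = 146.75 bpm

146.75 bpm


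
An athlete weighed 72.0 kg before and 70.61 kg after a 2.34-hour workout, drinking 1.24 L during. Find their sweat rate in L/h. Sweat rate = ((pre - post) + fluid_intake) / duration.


Body mass change = 1.39 kg
Total sweat loss = 1.39 + 1.24 = 2.63 L
Rate = 2.63 / 2.34 = 1.124 L/h

1.124 L/h


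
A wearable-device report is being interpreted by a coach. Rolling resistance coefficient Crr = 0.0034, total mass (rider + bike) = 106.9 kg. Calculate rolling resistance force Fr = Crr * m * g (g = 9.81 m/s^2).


Fr = Crr * m * g
= 0.0034 * 106.9 * 9.81
= 3.566 N

3.566 N


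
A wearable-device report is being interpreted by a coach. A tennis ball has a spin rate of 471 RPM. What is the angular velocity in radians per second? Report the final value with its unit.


Convert RPM to rad/s: multiply by 2*pi and divide by 60
omega = 471 * 2 * pi / 60
= 49.323 rad/s

49.323 rad/s


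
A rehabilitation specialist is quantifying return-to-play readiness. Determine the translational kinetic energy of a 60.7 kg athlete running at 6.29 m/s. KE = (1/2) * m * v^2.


KE = 0.5 * m * v^2
= 0.5 * 60.7 * 6.29^2
= 0.5 * 60.7 * 39.5641
= 1200.77 J

1200.77 J


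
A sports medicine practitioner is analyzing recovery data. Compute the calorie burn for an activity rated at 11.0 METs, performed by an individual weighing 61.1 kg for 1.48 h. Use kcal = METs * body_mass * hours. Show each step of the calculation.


Product of METs and mass = 11.0 * 61.1 = 672.1
Total kcal = 672.1 * 1.48 = 994.71 kcal

994.71 kcal


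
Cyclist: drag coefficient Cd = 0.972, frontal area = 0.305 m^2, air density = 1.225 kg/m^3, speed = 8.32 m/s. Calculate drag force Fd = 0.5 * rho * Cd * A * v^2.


v^2 = 8.32^2 = 69.2224
Fd = 0.5 * 1.225 * 0.972 * 0.305 * 69.2224
= 12.57 N

12.57 N


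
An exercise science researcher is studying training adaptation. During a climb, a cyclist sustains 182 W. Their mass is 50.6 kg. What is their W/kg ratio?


Power-to-weight = 182 W / 50.6 kg
= 3.597 W/kg

3.597 W/kg


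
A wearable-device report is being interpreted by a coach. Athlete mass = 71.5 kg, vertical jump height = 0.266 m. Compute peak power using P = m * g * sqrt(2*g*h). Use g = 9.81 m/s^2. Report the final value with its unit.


sqrt(2 * 9.81 * 0.266) = sqrt(5.21892) = 2.284496 m/s
P = 71.5 * 9.81 * 2.284496
= 1602.38 W

1602.38 W


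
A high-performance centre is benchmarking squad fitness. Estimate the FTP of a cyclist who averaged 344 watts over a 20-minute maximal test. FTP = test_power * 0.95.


FTP = 344 * 0.95 = 326.8 W

326.8 W


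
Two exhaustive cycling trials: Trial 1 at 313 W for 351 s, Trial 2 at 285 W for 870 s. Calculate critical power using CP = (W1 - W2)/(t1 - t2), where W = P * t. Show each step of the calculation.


W1 = 313 * 351 = 109863 J
W2 = 285 * 870 = 247950 J
CP = (109863 - 247950) / (351 - 870)
= -138087 / -519
= 266.06 W

266.06 W


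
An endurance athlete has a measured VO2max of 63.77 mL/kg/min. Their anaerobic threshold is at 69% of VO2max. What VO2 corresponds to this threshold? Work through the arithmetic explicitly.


Anaerobic threshold VO2 = VO2max * 69%
= 63.77 * 0.69
= 44.0 mL/kg/min

44.0 mL/kg/min


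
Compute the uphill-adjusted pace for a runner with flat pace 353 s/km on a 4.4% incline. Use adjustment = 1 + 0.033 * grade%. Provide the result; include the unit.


Adjustment factor = 1 + 0.033 * 4.4 = 1.1452
Grade-adjusted pace = 353 * 1.1452 = 404.26 s/km

404.26 s/km


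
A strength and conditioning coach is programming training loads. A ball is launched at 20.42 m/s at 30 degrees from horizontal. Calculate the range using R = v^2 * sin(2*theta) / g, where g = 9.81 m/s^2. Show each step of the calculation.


sin(2 * 30) = sin(60) = 0.866025
v^2 = 20.42^2 = 416.9764
R = 416.9764 * 0.866025 / 9.81
= 36.811 m

36.811 m


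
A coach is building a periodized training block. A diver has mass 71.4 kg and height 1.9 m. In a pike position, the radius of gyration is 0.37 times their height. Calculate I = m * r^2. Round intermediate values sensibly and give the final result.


r = 0.37 * 1.9 = 0.703 m
I = m * r^2 = 71.4 * 0.494209 = 35.287 kg*m^2

35.287 kg*m^2


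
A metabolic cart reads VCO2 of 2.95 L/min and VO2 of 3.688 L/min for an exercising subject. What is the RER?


RER = VCO2 / VO2 = 2.95 / 3.688 = 0.7999

0.7999


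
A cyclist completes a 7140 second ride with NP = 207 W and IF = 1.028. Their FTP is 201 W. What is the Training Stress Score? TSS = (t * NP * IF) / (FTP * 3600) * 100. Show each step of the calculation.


t * NP * IF = 7140 * 207 * 1.028 = 1519363.44
FTP * 3600 = 723600
TSS = (1519363.44 / 723600) * 100 = 209.97

209.97 TSS


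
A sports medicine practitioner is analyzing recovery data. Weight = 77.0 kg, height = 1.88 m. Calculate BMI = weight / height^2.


height^2 = 1.88^2 = 3.5344
BMI = 77.0 / 3.5344 = 21.79 kg/m^2

21.79 kg/m^2


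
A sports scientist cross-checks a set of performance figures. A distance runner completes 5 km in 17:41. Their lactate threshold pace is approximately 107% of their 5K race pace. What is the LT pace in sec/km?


Convert to seconds: 17 min 41 s = 1061 s
Pace per km = 1061 / 5 = 212.2 s/km
LT pace = 212.2 * 1.07 = 227.05 s/km

227.05 s/km


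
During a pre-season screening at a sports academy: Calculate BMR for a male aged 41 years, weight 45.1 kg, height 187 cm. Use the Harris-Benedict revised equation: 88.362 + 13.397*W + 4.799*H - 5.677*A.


Substituting values:
W term = 13.397 * 45.1 = 604.2047
H term = 4.799 * 187 = 897.413
A term = 5.677 * 41 = 232.757
BMR = 1357.22 kcal/day

1357.22 kcal/day


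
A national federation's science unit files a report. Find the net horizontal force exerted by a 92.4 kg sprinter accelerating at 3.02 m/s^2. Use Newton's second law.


Newton's second law: F = m * a
F = 92.4 * 3.02 = 279.05 N

279.05 N


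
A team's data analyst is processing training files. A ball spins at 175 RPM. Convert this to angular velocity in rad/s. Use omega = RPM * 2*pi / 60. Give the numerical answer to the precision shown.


omega = 175 * 2 * pi / 60
= 175 * 6.28318531 / 60
= 1099.557 / 60
= 18.326 rad/s

18.326 rad/s


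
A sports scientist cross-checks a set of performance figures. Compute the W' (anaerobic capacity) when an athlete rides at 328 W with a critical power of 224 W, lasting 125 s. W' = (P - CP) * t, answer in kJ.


Above-CP power = 104 W
Duration = 125 s
W' = 104 * 125 = 13000 J
Convert: 13000 / 1000 = 13.0 kJ

13.0 kJ


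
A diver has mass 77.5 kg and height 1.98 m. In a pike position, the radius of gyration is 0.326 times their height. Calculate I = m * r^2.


r = 0.326 * 1.98 = 0.64548 m
I = m * r^2 = 77.5 * 0.416644 = 32.29 kg*m^2

32.29 kg*m^2


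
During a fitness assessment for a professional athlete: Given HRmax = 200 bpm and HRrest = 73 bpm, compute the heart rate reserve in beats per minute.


Heart rate reserve = maximum HR minus resting HR
HRR = 200 - 73 = 127 bpm

127 bpm


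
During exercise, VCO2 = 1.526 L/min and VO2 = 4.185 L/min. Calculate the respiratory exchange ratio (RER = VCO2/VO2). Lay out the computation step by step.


RER = VCO2 / VO2
= 1.526 / 4.185
= 0.3646

0.3646


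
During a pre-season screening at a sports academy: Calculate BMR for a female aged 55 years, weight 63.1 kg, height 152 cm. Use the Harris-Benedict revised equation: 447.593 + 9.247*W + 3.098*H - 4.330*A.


Substituting values:
W term = 9.247 * 63.1 = 583.4857
H term = 3.098 * 152 = 470.896
A term = 4.330 * 55 = 238.15
BMR = 1263.82 kcal/day

1263.82 kcal/day


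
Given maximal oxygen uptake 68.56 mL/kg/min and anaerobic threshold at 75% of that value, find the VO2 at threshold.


Percentage as decimal = 0.75
VO2 at AT = 68.56 * 0.75 = 51.42 mL/kg/min

51.42 mL/kg/min


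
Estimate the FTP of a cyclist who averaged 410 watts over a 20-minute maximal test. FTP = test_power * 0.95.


FTP = 410 * 0.95 = 389.5 W

389.5 W


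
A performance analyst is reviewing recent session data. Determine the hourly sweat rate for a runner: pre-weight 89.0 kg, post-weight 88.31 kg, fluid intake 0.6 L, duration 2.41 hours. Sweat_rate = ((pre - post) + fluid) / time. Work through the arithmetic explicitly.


Mass lost = 89.0 - 88.31 = 0.69 kg
Add fluid consumed: 0.69 + 0.6 = 1.29 L total sweat
Sweat rate = 1.29 / 2.41 = 0.535 L/h

0.535 L/h


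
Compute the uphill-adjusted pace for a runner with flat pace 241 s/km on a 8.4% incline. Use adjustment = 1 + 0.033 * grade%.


Adjustment factor = 1 + 0.033 * 8.4 = 1.2772
Grade-adjusted pace = 241 * 1.2772 = 307.81 s/km

307.81 s/km


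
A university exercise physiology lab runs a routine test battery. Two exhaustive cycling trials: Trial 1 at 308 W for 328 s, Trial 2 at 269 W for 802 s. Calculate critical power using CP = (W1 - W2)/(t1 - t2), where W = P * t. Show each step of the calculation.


W1 = 308 * 328 = 101024 J
W2 = 269 * 802 = 215738 J
CP = (101024 - 215738) / (328 - 802)
= -114714 / -474
= 242.01 W

242.01 W


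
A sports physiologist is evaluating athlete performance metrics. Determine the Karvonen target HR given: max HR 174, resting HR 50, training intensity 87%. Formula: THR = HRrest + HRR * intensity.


HRR = HRmax - HRrest = 174 - 50 = 124
THR = 50 + 124 * 0.87
= 157.88 bpm

157.88 bpm


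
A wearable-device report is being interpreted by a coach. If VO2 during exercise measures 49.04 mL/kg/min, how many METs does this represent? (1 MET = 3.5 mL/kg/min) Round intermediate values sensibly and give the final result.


METs = VO2 / 3.5 = 49.04 / 3.5 = 14.01

14.01 METs


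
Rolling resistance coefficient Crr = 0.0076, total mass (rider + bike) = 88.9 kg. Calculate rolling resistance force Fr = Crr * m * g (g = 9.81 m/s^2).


Fr = Crr * m * g
= 0.0076 * 88.9 * 9.81
= 6.628 N

6.628 N


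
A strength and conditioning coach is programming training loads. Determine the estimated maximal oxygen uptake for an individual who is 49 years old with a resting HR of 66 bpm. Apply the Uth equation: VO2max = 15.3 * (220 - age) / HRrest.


HRmax = 220 - 49 = 171
VO2max = 15.3 * (171 / 66)
= 15.3 * 2.5909
= 39.64 mL/kg/min

39.64 mL/kg/min


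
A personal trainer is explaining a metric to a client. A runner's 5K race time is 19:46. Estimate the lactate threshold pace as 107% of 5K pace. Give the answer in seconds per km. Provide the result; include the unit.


Total race time = 19*60 + 46 = 1186 seconds
5K pace = 1186 / 5 = 237.2 sec/km
LT pace = 237.2 * 1.07 = 253.8 sec/km

253.8 s/km


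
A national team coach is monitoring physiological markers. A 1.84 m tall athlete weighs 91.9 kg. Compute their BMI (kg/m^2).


height^2 = 3.3856 m^2
BMI = 91.9 / 3.3856 = 27.14 kg/m^2

27.14 kg/m^2


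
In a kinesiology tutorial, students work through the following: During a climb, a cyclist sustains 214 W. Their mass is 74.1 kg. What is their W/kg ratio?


Power-to-weight = 214 W / 74.1 kg
= 2.888 W/kg

2.888 W/kg


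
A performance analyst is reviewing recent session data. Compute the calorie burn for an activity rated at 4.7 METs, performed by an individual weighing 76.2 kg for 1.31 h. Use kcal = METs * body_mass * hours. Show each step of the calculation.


Product of METs and mass = 4.7 * 76.2 = 358.14
Total kcal = 358.14 * 1.31 = 469.16 kcal

469.16 kcal


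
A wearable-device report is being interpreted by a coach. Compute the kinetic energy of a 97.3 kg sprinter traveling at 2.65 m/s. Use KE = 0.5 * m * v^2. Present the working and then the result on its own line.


Velocity squared = 7.0225
KE = 0.5 * 97.3 * 7.0225 = 341.64 J

341.64 J


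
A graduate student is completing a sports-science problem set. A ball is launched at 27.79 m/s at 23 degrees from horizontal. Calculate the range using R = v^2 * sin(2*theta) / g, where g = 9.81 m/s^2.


sin(2 * 23) = sin(46) = 0.71934
v^2 = 27.79^2 = 772.2841
R = 772.2841 * 0.71934 / 9.81
= 56.629 m

56.629 m


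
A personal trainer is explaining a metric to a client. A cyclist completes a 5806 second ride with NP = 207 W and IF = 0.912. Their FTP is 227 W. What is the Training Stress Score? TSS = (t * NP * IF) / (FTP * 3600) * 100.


t * NP * IF = 5806 * 207 * 0.912 = 1096079.904
FTP * 3600 = 817200
TSS = (1096079.904 / 817200) * 100 = 134.13

134.13 TSS


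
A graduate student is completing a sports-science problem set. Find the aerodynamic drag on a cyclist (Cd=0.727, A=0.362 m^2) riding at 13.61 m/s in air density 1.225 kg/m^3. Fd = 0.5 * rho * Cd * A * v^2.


Fd = 0.5 * 1.225 * 0.727 * 0.362 * 13.61^2
= 0.5 * 1.225 * 0.727 * 0.362 * 185.2321
= 29.858 N

29.858 N


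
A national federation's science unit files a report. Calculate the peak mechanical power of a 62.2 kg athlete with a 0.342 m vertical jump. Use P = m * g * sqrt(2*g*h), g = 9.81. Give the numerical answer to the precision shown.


First, sqrt(2gh) = sqrt(2 * 9.81 * 0.342)
= sqrt(6.71004) = 2.590374 m/s
Power = 62.2 * 9.81 * 2.590374 = 1580.6 W

1580.6 W


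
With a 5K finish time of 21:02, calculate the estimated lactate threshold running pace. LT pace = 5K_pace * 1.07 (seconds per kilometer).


Race duration = 1262 s for 5 km
Average pace = 1262 / 5 = 252.4 s/km
LT pace = 252.4 * 1.07
= 270.07 s/km

270.07 s/km


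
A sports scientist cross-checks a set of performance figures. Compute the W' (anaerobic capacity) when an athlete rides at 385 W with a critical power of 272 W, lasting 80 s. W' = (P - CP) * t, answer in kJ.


Above-CP power = 113 W
Duration = 80 s
W' = 113 * 80 = 9040 J
Convert: 9040 / 1000 = 9.04 kJ

9.04 kJ


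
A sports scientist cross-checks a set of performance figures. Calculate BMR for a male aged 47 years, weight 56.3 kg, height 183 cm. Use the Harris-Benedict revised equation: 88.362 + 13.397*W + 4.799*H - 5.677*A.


Substituting values:
W term = 13.397 * 56.3 = 754.2511
H term = 4.799 * 183 = 878.217
A term = 5.677 * 47 = 266.819
BMR = 1454.01 kcal/day

1454.01 kcal/day


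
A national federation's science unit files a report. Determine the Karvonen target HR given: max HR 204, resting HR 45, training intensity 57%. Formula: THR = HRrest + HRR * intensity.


HRR = HRmax - HRrest = 204 - 45 = 159
THR = 45 + 159 * 0.57
= 135.63 bpm

135.63 bpm


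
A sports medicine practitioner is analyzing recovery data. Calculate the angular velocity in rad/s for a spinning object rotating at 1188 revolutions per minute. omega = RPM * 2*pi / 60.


omega = RPM * 2*pi / 60
= 1188 * 6.28318531 / 60
= 124.407 rad/s

124.407 rad/s


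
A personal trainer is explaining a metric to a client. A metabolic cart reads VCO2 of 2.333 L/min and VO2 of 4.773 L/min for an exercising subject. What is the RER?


RER = VCO2 / VO2 = 2.333 / 4.773 = 0.4888

0.4888


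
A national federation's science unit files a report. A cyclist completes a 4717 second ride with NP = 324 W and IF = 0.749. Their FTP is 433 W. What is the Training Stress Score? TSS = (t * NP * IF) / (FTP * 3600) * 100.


t * NP * IF = 4717 * 324 * 0.749 = 1144702.692
FTP * 3600 = 1558800
TSS = (1144702.692 / 1558800) * 100 = 73.43

73.43 TSS


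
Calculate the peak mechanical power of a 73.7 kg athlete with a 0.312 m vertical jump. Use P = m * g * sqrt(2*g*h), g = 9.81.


First, sqrt(2gh) = sqrt(2 * 9.81 * 0.312)
= sqrt(6.12144) = 2.474154 m/s
Power = 73.7 * 9.81 * 2.474154 = 1788.81 W

1788.81 W


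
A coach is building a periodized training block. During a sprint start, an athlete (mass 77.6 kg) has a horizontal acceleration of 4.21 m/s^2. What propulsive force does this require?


Propulsive force = mass * acceleration
= 77.6 kg * 4.21 m/s^2
= 326.7 N

326.7 N


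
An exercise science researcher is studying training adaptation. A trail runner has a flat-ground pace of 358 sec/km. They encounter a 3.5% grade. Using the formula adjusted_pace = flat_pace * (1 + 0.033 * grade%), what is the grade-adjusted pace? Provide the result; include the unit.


Grade factor = 1 + 0.033 * 3.5 = 1.1155
Adjusted = 358 * 1.1155 = 399.35 sec/km

399.35 s/km


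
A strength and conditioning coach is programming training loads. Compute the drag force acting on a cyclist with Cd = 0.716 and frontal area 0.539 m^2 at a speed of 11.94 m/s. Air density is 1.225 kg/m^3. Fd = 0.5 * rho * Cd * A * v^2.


Step 1: v^2 = 142.5636
Step 2: Fd = 0.5 * 1.225 * 0.716 * 0.539 * 142.5636
= 33.699 N

33.699 N


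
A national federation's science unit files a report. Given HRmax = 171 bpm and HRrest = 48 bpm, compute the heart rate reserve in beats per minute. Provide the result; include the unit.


Heart rate reserve = maximum HR minus resting HR
HRR = 171 - 48 = 123 bpm

123 bpm


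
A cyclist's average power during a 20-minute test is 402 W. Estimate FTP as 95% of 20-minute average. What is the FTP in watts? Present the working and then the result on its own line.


FTP = 20-min power * 0.95
= 402 * 0.95
= 381.9 W

381.9 W


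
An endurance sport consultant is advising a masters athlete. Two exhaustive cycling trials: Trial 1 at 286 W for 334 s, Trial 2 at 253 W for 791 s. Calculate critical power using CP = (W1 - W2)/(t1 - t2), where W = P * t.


W1 = 286 * 334 = 95524 J
W2 = 253 * 791 = 200123 J
CP = (95524 - 200123) / (334 - 791)
= -104599 / -457
= 228.88 W

228.88 W
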